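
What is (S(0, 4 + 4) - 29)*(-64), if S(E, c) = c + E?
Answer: 1344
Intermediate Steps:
S(E, c) = E + c
(S(0, 4 + 4) - 29)*(-64) = ((0 + (4 + 4)) - 29)*(-64) = ((0 + 8) - 29)*(-64) = (8 - 29)*(-64) = -21*(-64) = 1344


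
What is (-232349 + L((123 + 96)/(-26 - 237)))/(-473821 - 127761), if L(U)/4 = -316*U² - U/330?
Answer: 887258349277/2288595394690 ≈ 0.38769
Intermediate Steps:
L(U) = -1264*U² - 2*U/165 (L(U) = 4*(-316*U² - U/330) = -1264*U² - 2*U/165)
(-232349 + L((123 + 96)/(-26 - 237)))/(-473821 - 127761) = (-232349 - 2*(123 + 96)/(-26 - 237)*(1 + 104280*((123 + 96)/(-26 - 237)))/165)/(-473821 - 127761) = (-232349 - 2*219/(-263)*(1 + 104280*(219/(-263)))/165)/(-601582) = (-232349 - 2*219*(-1/263)*(1 + 104280*(219*(-1/263)))/165)*(-1/601582) = (-232349 - 2/165*(-219/263)*(1 + 104280*(-219/263)))*(-1/601582) = (-232349 - 2/165*(-219/263)*(1 - 22837320/263))*(-1/601582) = (-232349 - 2/165*(-219/263)*(-22837057/263))*(-1/601582) = (-232349 - 3334210322/3804295)*(-1/601582) = -887258349277/3804295*(-1/601582) = 887258349277/2288595394690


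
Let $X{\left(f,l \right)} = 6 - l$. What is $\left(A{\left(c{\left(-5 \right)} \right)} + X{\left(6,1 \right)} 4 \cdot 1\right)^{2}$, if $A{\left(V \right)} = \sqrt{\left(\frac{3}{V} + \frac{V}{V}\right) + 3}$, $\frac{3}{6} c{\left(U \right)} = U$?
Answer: $\frac{\left(200 + \sqrt{370}\right)^{2}}{100} \approx 480.64$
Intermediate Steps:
$c{\left(U \right)} = 2 U$
$A{\left(V \right)} = \sqrt{4 + \frac{3}{V}}$ ($A{\left(V \right)} = \sqrt{\left(\frac{3}{V} + 1\right) + 3} = \sqrt{\left(1 + \frac{3}{V}\right) + 3} = \sqrt{4 + \frac{3}{V}}$)
$\left(A{\left(c{\left(-5 \right)} \right)} + X{\left(6,1 \right)} 4 \cdot 1\right)^{2} = \left(\sqrt{4 + \frac{3}{2 \left(-5\right)}} + \left(6 - 1\right) 4 \cdot 1\right)^{2} = \left(\sqrt{4 + \frac{3}{-10}} + \left(6 - 1\right) 4 \cdot 1\right)^{2} = \left(\sqrt{4 + 3 \left(- \frac{1}{10}\right)} + 5 \cdot 4 \cdot 1\right)^{2} = \left(\sqrt{4 - \frac{3}{10}} + 20 \cdot 1\right)^{2} = \left(\sqrt{\frac{37}{10}} + 20\right)^{2} = \left(\frac{\sqrt{370}}{10} + 20\right)^{2} = \left(20 + \frac{\sqrt{370}}{10}\right)^{2}$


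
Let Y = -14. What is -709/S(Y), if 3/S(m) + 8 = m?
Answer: 15598/3 ≈ 5199.3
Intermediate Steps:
S(m) = 3/(-8 + m)
-709/S(Y) = -709/(3/(-8 - 14)) = -709/(3/(-22)) = -709/(3*(-1/22)) = -709/(-3/22) = -709*(-22/3) = 15598/3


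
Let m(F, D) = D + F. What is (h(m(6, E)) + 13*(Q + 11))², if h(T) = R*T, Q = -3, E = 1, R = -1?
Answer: 9409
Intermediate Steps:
h(T) = -T
(h(m(6, E)) + 13*(Q + 11))² = (-(1 + 6) + 13*(-3 + 11))² = (-1*7 + 13*8)² = (-7 + 104)² = 97² = 9409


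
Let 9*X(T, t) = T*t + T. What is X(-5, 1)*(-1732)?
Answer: 17320/9 ≈ 1924.4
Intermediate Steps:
X(T, t) = T/9 + T*t/9 (X(T, t) = (T*t + T)/9 = (T + T*t)/9 = T/9 + T*t/9)
X(-5, 1)*(-1732) = ((⅑)*(-5)*(1 + 1))*(-1732) = ((⅑)*(-5)*2)*(-1732) = -10/9*(-1732) = 17320/9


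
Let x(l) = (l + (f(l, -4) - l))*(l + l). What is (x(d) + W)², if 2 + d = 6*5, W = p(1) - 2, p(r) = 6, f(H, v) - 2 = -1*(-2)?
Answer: 51984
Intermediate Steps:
f(H, v) = 4 (f(H, v) = 2 - 1*(-2) = 2 + 2 = 4)
W = 4 (W = 6 - 2 = 4)
d = 28 (d = -2 + 6*5 = -2 + 30 = 28)
x(l) = 8*l (x(l) = (l + (4 - l))*(l + l) = 4*(2*l) = 8*l)
(x(d) + W)² = (8*28 + 4)² = (224 + 4)² = 228² = 51984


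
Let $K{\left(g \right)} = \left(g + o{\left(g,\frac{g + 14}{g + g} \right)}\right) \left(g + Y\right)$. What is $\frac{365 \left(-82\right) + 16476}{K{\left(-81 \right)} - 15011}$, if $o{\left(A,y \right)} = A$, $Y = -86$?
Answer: $- \frac{13454}{12043} \approx -1.1172$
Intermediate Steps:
$K{\left(g \right)} = 2 g \left(-86 + g\right)$ ($K{\left(g \right)} = \left(g + g\right) \left(g - 86\right) = 2 g \left(-86 + g\right)$)
$\frac{365 \left(-82\right) + 16476}{K{\left(-81 \right)} - 15011} = \frac{365 \left(-82\right) + 16476}{2 \left(-81\right) \left(-86 - 81\right) - 15011} = \frac{-29930 + 16476}{2 \left(-81\right) \left(-167\right) - 15011} = - \frac{13454}{27054 - 15011} = - \frac{13454}{12043}$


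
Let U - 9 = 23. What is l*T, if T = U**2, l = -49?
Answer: -50176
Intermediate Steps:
U = 32 (U = 9 + 23 = 32)
T = 1024 (T = 32**2 = 1024)
l*T = -49*1024 = -50176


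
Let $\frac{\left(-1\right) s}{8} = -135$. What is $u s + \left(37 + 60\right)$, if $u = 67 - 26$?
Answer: $44377$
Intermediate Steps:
$s = 1080$ ($s = \left(-8\right) \left(-135\right) = 1080$)
$u = 41$ ($u = 67 - 26 = 41$)
$u s + \left(37 + 60\right) = 41 \cdot 1080 + \left(37 + 60\right) = 44280 + 97 = 44377$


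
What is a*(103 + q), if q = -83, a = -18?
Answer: -360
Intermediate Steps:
a*(103 + q) = -18*(103 - 83) = -18*20 = -360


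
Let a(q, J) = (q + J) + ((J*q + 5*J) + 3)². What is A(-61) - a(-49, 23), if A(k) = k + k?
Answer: -1018177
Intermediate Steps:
a(q, J) = J + q + (3 + 5*J + J*q)² (a(q, J) = (J + q) + ((5*J + J*q) + 3)² = (J + q) + (3 + 5*J + J*q)² = J + q + (3 + 5*J + J*q)²)
A(k) = 2*k
A(-61) - a(-49, 23) = 2*(-61) - (23 - 49 + (3 + 5*23 + 23*(-49))²) = -122 - (23 - 49 + (3 + 115 - 1127)²) = -122 - (23 - 49 + (-1009)²) = -122 - (23 - 49 + 1018081) = -122 - 1*1018055 = -122 - 1018055 = -1018177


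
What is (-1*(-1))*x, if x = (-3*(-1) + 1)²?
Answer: 16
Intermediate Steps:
x = 16 (x = (3 + 1)² = 4² = 16)
(-1*(-1))*x = -1*(-1)*16 = 1*16 = 16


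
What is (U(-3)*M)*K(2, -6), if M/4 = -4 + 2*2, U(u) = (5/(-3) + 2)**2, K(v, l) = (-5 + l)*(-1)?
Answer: 0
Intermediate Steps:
K(v, l) = 5 - l
U(u) = 1/9 (U(u) = (5*(-1/3) + 2)**2 = (-5/3 + 2)**2 = (1/3)**2 = 1/9)
M = 0 (M = 4*(-4 + 2*2) = 4*(-4 + 4) = 4*0 = 0)
(U(-3)*M)*K(2, -6) = ((1/9)*0)*(5 - 1*(-6)) = 0*(5 + 6) = 0*11 = 0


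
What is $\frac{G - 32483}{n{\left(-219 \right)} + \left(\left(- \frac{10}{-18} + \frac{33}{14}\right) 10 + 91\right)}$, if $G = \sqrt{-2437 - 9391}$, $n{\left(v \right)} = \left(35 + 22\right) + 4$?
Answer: $- \frac{2046429}{11411} + \frac{126 i \sqrt{2957}}{11411} \approx -179.34 + 0.60044 i$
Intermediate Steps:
$n{\left(v \right)} = 61$ ($n{\left(v \right)} = 57 + 4 = 61$)
$G = 2 i \sqrt{2957}$ ($G = \sqrt{-11828} = 2 i \sqrt{2957} \approx 108.76 i$)
$\frac{G - 32483}{n{\left(-219 \right)} + \left(\left(- \frac{10}{-18} + \frac{33}{14}\right) 10 + 91\right)} = \frac{2 i \sqrt{2957} - 32483}{61 + \left(\left(- \frac{10}{-18} + \frac{33}{14}\right) 10 + 91\right)} = \frac{-32483 + 2 i \sqrt{2957}}{61 + \left(\left(\left(-10\right) \left(- \frac{1}{18}\right) + 33 \cdot \frac{1}{14}\right) 10 + 91\right)} = \frac{-32483 + 2 i \sqrt{2957}}{61 + \left(\left(\frac{5}{9} + \frac{33}{14}\right) 10 + 91\right)} = \frac{-32483 + 2 i \sqrt{2957}}{61 + \left(\frac{367}{126} \cdot 10 + 91\right)} = \frac{-32483 + 2 i \sqrt{2957}}{61 + \left(\frac{1835}{63} + 91\right)} = \frac{-32483 + 2 i \sqrt{2957}}{61 + \frac{7568}{63}} = \frac{-32483 + 2 i \sqrt{2957}}{\frac{11411}{63}} = \left(-32483 + 2 i \sqrt{2957}\right) \frac{63}{11411} = - \frac{2046429}{11411} + \frac{126 i \sqrt{2957}}{11411}$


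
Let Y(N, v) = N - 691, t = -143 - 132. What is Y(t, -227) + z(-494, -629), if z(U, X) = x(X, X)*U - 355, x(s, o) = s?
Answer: 309405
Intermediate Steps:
z(U, X) = -355 + U*X (z(U, X) = X*U - 355 = U*X - 355 = -355 + U*X)
t = -275
Y(N, v) = -691 + N
Y(t, -227) + z(-494, -629) = (-691 - 275) + (-355 - 494*(-629)) = -966 + (-355 + 310726) = -966 + 310371 = 309405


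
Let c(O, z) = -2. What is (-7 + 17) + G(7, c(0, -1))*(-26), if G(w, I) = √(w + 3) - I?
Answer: -42 - 26*√10 ≈ -124.22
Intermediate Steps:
G(w, I) = √(3 + w) - I
(-7 + 17) + G(7, c(0, -1))*(-26) = (-7 + 17) + (√(3 + 7) - 1*(-2))*(-26) = 10 + (√10 + 2)*(-26) = 10 + (2 + √10)*(-26) = 10 + (-52 - 26*√10) = -42 - 26*√10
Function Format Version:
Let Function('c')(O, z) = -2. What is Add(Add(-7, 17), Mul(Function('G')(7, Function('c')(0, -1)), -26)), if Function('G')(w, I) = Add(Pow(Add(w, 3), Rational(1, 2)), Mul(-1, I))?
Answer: Add(-42, Mul(-26, Pow(10, Rational(1, 2)))) ≈ -124.22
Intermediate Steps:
Function('G')(w, I) = Add(Pow(Add(3, w), Rational(1, 2)), Mul(-1, I))
Add(Add(-7, 17), Mul(Function('G')(7, Function('c')(0, -1)), -26)) = Add(Add(-7, 17), Mul(Add(Pow(Add(3, 7), Rational(1, 2)), Mul(-1, -2)), -26)) = Add(10, Mul(Add(Pow(10, Rational(1, 2)), 2), -26)) = Add(10, Mul(Add(2, Pow(10, Rational(1, 2))), -26)) = Add(10, Add(-52, Mul(-26, Pow(10, Rational(1, 2))))) = Add(-42, Mul(-26, Pow(10, Rational(1, 2))))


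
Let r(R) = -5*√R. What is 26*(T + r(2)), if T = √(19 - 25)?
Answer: -130*√2 + 26*I*√6 ≈ -183.85 + 63.687*I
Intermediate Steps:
T = I*√6 (T = √(-6) = I*√6 ≈ 2.4495*I)
26*(T + r(2)) = 26*(I*√6 - 5*√2) = 26*(-5*√2 + I*√6) = -130*√2 + 26*I*√6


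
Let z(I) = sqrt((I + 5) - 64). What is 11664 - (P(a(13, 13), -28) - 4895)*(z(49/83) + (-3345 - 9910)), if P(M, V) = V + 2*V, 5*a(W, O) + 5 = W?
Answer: -65984981 + 19916*I*sqrt(25149)/83 ≈ -6.5985e+7 + 38053.0*I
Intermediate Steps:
a(W, O) = -1 + W/5
P(M, V) = 3*V
z(I) = sqrt(-59 + I) (z(I) = sqrt((5 + I) - 64) = sqrt(-59 + I))
11664 - (P(a(13, 13), -28) - 4895)*(z(49/83) + (-3345 - 9910)) = 11664 - (3*(-28) - 4895)*(sqrt(-59 + 49/83) + (-3345 - 9910)) = 11664 - (-84 - 4895)*(sqrt(-59 + 49*(1/83)) - 13255) = 11664 - (-4979)*(sqrt(-59 + 49/83) - 13255) = 11664 - (-4979)*(sqrt(-4848/83) - 13255) = 11664 - (-4979)*(4*I*sqrt(25149)/83 - 13255) = 11664 - (-4979)*(-13255 + 4*I*sqrt(25149)/83) = 11664 - (65996645 - 19916*I*sqrt(25149)/83) = 11664 + (-65996645 + 19916*I*sqrt(25149)/83) = -65984981 + 19916*I*sqrt(25149)/83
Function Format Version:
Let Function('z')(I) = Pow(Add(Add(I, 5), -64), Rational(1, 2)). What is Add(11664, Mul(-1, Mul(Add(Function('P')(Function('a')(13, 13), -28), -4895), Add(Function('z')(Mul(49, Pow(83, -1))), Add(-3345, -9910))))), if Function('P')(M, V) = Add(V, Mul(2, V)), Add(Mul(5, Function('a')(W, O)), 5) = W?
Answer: Add(-65984981, Mul(Rational(19916, 83), I, Pow(25149, Rational(1, 2)))) ≈ Add(-6.5985e+7, Mul(38053., I))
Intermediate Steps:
Function('a')(W, O) = Add(-1, Mul(Rational(1, 5), W))
Function('P')(M, V) = Mul(3, V)
Function('z')(I) = Pow(Add(-59, I), Rational(1, 2)) (Function('z')(I) = Pow(Add(Add(5, I), -64), Rational(1, 2)) = Pow(Add(-59, I), Rational(1, 2)))
Add(11664, Mul(-1, Mul(Add(Function('P')(Function('a')(13, 13), -28), -4895), Add(Function('z')(Mul(49, Pow(83, -1))), Add(-3345, -9910))))) = Add(11664, Mul(-1, Mul(Add(Mul(3, -28), -4895), Add(Pow(Add(-59, Mul(49, Pow(83, -1))), Rational(1, 2)), Add(-3345, -9910))))) = Add(11664, Mul(-1, Mul(Add(-84, -4895), Add(Pow(Add(-59, Mul(49, Rational(1, 83))), Rational(1, 2)), -13255)))) = Add(11664, Mul(-1, Mul(-4979, Add(Pow(Add(-59, Rational(49, 83)), Rational(1, 2)), -13255)))) = Add(11664, Mul(-1, Mul(-4979, Add(Pow(Rational(-4848, 83), Rational(1, 2)), -13255)))) = Add(11664, Mul(-1, Mul(-4979, Add(Mul(Rational(4, 83), I, Pow(25149, Rational(1, 2))), -13255)))) = Add(11664, Mul(-1, Mul(-4979, Add(-13255, Mul(Rational(4, 83), I, Pow(25149, Rational(1, 2))))))) = Add(11664, Mul(-1, Add(65996645, Mul(Rational(-19916, 83), I, Pow(25149, Rational(1, 2)))))) = Add(11664, Add(-65996645, Mul(Rational(19916, 83), I, Pow(25149, Rational(1, 2))))) = Add(-65984981, Mul(Rational(19916, 83), I, Pow(25149, Rational(1, 2))))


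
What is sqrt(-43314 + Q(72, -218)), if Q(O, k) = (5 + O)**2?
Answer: I*sqrt(37385) ≈ 193.35*I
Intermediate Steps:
sqrt(-43314 + Q(72, -218)) = sqrt(-43314 + (5 + 72)**2) = sqrt(-43314 + 77**2) = sqrt(-43314 + 5929) = sqrt(-37385) = I*sqrt(37385)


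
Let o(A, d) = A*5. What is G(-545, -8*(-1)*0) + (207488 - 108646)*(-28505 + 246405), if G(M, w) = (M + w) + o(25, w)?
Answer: 21537671380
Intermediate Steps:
o(A, d) = 5*A
G(M, w) = 125 + M + w (G(M, w) = (M + w) + 5*25 = (M + w) + 125 = 125 + M + w)
G(-545, -8*(-1)*0) + (207488 - 108646)*(-28505 + 246405) = (125 - 545 - 8*(-1)*0) + (207488 - 108646)*(-28505 + 246405) = (125 - 545 + 8*0) + 98842*217900 = (125 - 545 + 0) + 21537671800 = -420 + 21537671800 = 21537671380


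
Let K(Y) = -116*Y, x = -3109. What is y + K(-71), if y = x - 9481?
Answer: -4354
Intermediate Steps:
y = -12590 (y = -3109 - 9481 = -12590)
y + K(-71) = -12590 - 116*(-71) = -12590 + 8236 = -4354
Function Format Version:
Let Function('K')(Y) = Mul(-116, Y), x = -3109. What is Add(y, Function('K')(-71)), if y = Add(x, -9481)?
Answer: -4354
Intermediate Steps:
y = -12590 (y = Add(-3109, -9481) = -12590)
Add(y, Function('K')(-71)) = Add(-12590, Mul(-116, -71)) = Add(-12590, 8236) = -4354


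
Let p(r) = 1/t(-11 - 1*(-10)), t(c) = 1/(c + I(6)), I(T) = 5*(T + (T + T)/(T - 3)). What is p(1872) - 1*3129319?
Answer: -3129270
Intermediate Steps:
I(T) = 5*T + 10*T/(-3 + T) (I(T) = 5*(T + (2*T)/(-3 + T)) = 5*(T + 2*T/(-3 + T)) = 5*T + 10*T/(-3 + T))
t(c) = 1/(50 + c) (t(c) = 1/(c + 5*6*(-1 + 6)/(-3 + 6)) = 1/(c + 5*6*5/3) = 1/(c + 5*6*(⅓)*5) = 1/(c + 50) = 1/(50 + c))
p(r) = 49 (p(r) = 1/(1/(50 + (-11 - 1*(-10)))) = 1/(1/(50 + (-11 + 10))) = 1/(1/(50 - 1)) = 1/(1/49) = 49)
p(1872) - 1*3129319 = 49 - 1*3129319 = 49 - 3129319 = -3129270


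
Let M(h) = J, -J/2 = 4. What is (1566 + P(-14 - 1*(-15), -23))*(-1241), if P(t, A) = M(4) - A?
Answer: -1962021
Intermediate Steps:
J = -8 (J = -2*4 = -8)
M(h) = -8
P(t, A) = -8 - A
(1566 + P(-14 - 1*(-15), -23))*(-1241) = (1566 + (-8 - 1*(-23)))*(-1241) = (1566 + (-8 + 23))*(-1241) = (1566 + 15)*(-1241) = 1581*(-1241) = -1962021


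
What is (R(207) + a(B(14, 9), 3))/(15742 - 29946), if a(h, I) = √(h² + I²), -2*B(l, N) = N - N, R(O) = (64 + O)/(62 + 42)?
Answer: -11/27872 ≈ -0.00039466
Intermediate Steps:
R(O) = 8/13 + O/104 (R(O) = (64 + O)/104 = (64 + O)*(1/104) = 8/13 + O/104)
B(l, N) = 0 (B(l, N) = -(N - N)/2 = -½*0 = 0)
a(h, I) = √(I² + h²)
(R(207) + a(B(14, 9), 3))/(15742 - 29946) = ((8/13 + (1/104)*207) + √(3² + 0²))/(15742 - 29946) = ((8/13 + 207/104) + √(9 + 0))/(-14204) = (271/104 + √9)*(-1/14204) = (271/104 + 3)*(-1/14204) = (583/104)*(-1/14204) = -11/27872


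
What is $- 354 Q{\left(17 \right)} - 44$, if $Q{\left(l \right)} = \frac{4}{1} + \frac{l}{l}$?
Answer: $-1814$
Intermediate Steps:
$Q{\left(l \right)} = 5$ ($Q{\left(l \right)} = 4 \cdot 1 + 1 = 4 + 1 = 5$)
$- 354 Q{\left(17 \right)} - 44 = \left(-354\right) 5 - 44 = -1770 - 44 = -1814$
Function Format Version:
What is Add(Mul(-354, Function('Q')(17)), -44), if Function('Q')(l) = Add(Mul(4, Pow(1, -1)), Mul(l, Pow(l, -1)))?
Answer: -1814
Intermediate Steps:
Function('Q')(l) = 5 (Function('Q')(l) = Add(Mul(4, 1), 1) = Add(4, 1) = 5)
Add(Mul(-354, Function('Q')(17)), -44) = Add(Mul(-354, 5), -44) = Add(-1770, -44) = -1814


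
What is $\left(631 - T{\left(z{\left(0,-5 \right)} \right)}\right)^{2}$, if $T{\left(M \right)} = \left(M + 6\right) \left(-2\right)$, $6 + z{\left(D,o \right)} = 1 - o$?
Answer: $413449$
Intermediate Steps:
$z{\left(D,o \right)} = -5 - o$ ($z{\left(D,o \right)} = -6 - \left(-1 + o\right) = -5 - o$)
$T{\left(M \right)} = -12 - 2 M$ ($T{\left(M \right)} = \left(6 + M\right) \left(-2\right) = -12 - 2 M$)
$\left(631 - T{\left(z{\left(0,-5 \right)} \right)}\right)^{2} = \left(631 - \left(-12 - 2 \left(-5 - -5\right)\right)\right)^{2} = \left(631 - \left(-12 - 2 \left(-5 + 5\right)\right)\right)^{2} = \left(631 - \left(-12 - 0\right)\right)^{2} = \left(631 - \left(-12 + 0\right)\right)^{2} = \left(631 - -12\right)^{2} = \left(631 + 12\right)^{2} = 643^{2} = 413449$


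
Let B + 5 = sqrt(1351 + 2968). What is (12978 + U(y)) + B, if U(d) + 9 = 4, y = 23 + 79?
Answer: 12968 + sqrt(4319) ≈ 13034.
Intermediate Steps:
y = 102
B = -5 + sqrt(4319) (B = -5 + sqrt(1351 + 2968) = -5 + sqrt(4319) ≈ 60.719)
U(d) = -5 (U(d) = -9 + 4 = -5)
(12978 + U(y)) + B = (12978 - 5) + (-5 + sqrt(4319)) = 12973 + (-5 + sqrt(4319)) = 12968 + sqrt(4319)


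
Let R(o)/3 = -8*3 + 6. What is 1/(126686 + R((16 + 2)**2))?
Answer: 1/126632 ≈ 7.8969e-6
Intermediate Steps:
R(o) = -54 (R(o) = 3*(-8*3 + 6) = 3*(-24 + 6) = 3*(-18) = -54)
1/(126686 + R((16 + 2)**2)) = 1/(126686 - 54) = 1/126632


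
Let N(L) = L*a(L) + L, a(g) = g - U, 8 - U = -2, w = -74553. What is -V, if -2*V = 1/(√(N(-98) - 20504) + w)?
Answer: -74553/11116319654 - I*√10018/11116319654 ≈ -6.7066e-6 - 9.0039e-9*I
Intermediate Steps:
U = 10 (U = 8 - 1*(-2) = 8 + 2 = 10)
a(g) = -10 + g (a(g) = g - 1*10 = g - 10 = -10 + g)
N(L) = L + L*(-10 + L) (N(L) = L*(-10 + L) + L = L + L*(-10 + L))
V = -1/(2*(-74553 + I*√10018)) (V = -1/(2*(√(-98*(-9 - 98) - 20504) - 74553)) = -1/(2*(√(-98*(-107) - 20504) - 74553)) = -1/(2*(√(10486 - 20504) - 74553)) = -1/(2*(√(-10018) - 74553)) = -1/(2*(I*√10018 - 74553)) = -1/(2*(-74553 + I*√10018)) ≈ 6.7066e-6 + 9.0039e-9*I)
-V = -(74553/11116319654 + I*√10018/11116319654) = -74553/11116319654 - I*√10018/11116319654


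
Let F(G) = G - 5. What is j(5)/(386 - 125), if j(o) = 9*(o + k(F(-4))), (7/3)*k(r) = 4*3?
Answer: 71/203 ≈ 0.34975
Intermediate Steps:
F(G) = -5 + G
k(r) = 36/7 (k(r) = 3*(4*3)/7 = (3/7)*12 = 36/7)
j(o) = 324/7 + 9*o (j(o) = 9*(o + 36/7) = 9*(36/7 + o) = 324/7 + 9*o)
j(5)/(386 - 125) = (324/7 + 9*5)/(386 - 125) = (324/7 + 45)/261 = (1/261)*(639/7) = 71/203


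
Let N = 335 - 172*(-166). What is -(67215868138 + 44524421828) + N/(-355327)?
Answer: -39704342012777769/355327 ≈ -1.1174e+11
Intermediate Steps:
N = 28887 (N = 335 + 28552 = 28887)
-(67215868138 + 44524421828) + N/(-355327) = -(67215868138 + 44524421828) + 28887/(-355327) = -460553/(1/((6579 + 96676) + 139367)) + 28887*(-1/355327) = -460553/(1/(103255 + 139367)) - 28887/355327 = -460553/(1/242622) - 28887/355327 = -460553/1/242622 - 28887/355327 = -460553*242622 - 28887/355327 = -111740289966 - 28887/355327 = -39704342012777769/355327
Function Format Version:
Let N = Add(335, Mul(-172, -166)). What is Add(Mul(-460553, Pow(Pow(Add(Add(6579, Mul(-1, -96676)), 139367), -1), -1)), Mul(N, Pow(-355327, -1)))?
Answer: Rational(-39704342012777769, 355327) ≈ -1.1174e+11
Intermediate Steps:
N = 28887 (N = Add(335, 28552) = 28887)
Add(Mul(-460553, Pow(Pow(Add(Add(6579, Mul(-1, -96676)), 139367), -1), -1)), Mul(N, Pow(-355327, -1))) = Add(Mul(-460553, Pow(Pow(Add(Add(6579, Mul(-1, -96676)), 139367), -1), -1)), Mul(28887, Pow(-355327, -1))) = Add(Mul(-460553, Pow(Pow(Add(Add(6579, 96676), 139367), -1), -1)), Mul(28887, Rational(-1, 355327))) = Add(Mul(-460553, Pow(Pow(Add(103255, 139367), -1), -1)), Rational(-28887, 355327)) = Add(Mul(-460553, Pow(Pow(242622, -1), -1)), Rational(-28887, 355327)) = Add(Mul(-460553, Pow(Rational(1, 242622), -1)), Rational(-28887, 355327)) = Add(Mul(-460553, 242622), Rational(-28887, 355327)) = Add(-111740289966, Rational(-28887, 355327)) = Rational(-39704342012777769, 355327)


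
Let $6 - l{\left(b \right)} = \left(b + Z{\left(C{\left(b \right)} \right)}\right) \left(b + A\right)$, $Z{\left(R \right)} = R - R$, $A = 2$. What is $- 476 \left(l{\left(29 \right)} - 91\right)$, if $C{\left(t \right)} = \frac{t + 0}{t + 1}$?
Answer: $468384$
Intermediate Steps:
$C{\left(t \right)} = \frac{t}{1 + t}$
$Z{\left(R \right)} = 0$
$l{\left(b \right)} = 6 - b \left(2 + b\right)$ ($l{\left(b \right)} = 6 - \left(b + 0\right) \left(b + 2\right) = 6 - b \left(2 + b\right)$)
$- 476 \left(l{\left(29 \right)} - 91\right) = - 476 \left(\left(6 - 29^{2} - 58\right) - 91\right) = - 476 \left(\left(6 - 841 - 58\right) - 91\right) = - 476 \left(-893 - 91\right) = \left(-476\right) \left(-984\right) = 468384$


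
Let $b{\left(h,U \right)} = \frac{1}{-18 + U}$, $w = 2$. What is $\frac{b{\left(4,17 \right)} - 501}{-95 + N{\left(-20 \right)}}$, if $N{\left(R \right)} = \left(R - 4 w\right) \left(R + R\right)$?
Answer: $- \frac{502}{1025} \approx -0.48976$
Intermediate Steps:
$N{\left(R \right)} = 2 R \left(-8 + R\right)$ ($N{\left(R \right)} = \left(R - 8\right) \left(R + R\right) = \left(R - 8\right) 2 R = \left(-8 + R\right) 2 R = 2 R \left(-8 + R\right)$)
$\frac{b{\left(4,17 \right)} - 501}{-95 + N{\left(-20 \right)}} = \frac{\frac{1}{-18 + 17} - 501}{-95 + 2 \left(-20\right) \left(-8 - 20\right)} = \frac{\frac{1}{-1} - 501}{-95 + 2 \left(-20\right) \left(-28\right)} = \frac{-1 - 501}{-95 + 1120} = - \frac{502}{1025}$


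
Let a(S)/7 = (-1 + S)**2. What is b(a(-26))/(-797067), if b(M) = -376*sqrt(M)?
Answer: 376*sqrt(7)/29521 ≈ 0.033698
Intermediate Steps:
a(S) = 7*(-1 + S)**2
b(a(-26))/(-797067) = -376*27*sqrt(7)/(-797067) = -376*27*sqrt(7)*(-1/797067) = -10152*sqrt(7)*(-1/797067) = 376*sqrt(7)/29521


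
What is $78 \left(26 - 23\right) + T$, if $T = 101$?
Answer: $335$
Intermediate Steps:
$78 \left(26 - 23\right) + T = 78 \left(26 - 23\right) + 101 = 78 \cdot 3 + 101 = 234 + 101 = 335$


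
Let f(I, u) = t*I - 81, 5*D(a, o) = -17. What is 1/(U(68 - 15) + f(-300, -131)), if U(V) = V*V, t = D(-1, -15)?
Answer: 1/3748 ≈ 0.00026681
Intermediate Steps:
D(a, o) = -17/5 (D(a, o) = (1/5)*(-17) = -17/5)
t = -17/5 ≈ -3.4000
f(I, u) = -81 - 17*I/5 (f(I, u) = -17*I/5 - 81 = -81 - 17*I/5)
U(V) = V**2
1/(U(68 - 15) + f(-300, -131)) = 1/((68 - 15)**2 + (-81 - 17/5*(-300))) = 1/(53**2 + (-81 + 1020)) = 1/(2809 + 939) = 1/3748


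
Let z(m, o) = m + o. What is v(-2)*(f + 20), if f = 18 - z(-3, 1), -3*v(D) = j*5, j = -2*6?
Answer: 800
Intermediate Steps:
j = -12
v(D) = 20 (v(D) = -(-4)*5 = -1/3*(-60) = 20)
f = 20 (f = 18 - (-3 + 1) = 18 - 1*(-2) = 18 + 2 = 20)
v(-2)*(f + 20) = 20*(20 + 20) = 20*40 = 800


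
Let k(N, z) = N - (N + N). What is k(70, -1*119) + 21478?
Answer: 21408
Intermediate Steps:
k(N, z) = -N (k(N, z) = N - 2*N = -N)
k(70, -1*119) + 21478 = -1*70 + 21478 = -70 + 21478 = 21408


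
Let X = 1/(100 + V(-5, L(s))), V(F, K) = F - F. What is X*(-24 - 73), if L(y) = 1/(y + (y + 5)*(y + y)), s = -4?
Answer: -97/100 ≈ -0.97000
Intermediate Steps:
L(y) = 1/(y + 2*y*(5 + y)) (L(y) = 1/(y + (5 + y)*(2*y)) = 1/(y + 2*y*(5 + y)))
V(F, K) = 0
X = 1/100 (X = 1/(100 + 0) = 1/100 ≈ 0.010000)
X*(-24 - 73) = (-24 - 73)/100 = (1/100)*(-97) = -97/100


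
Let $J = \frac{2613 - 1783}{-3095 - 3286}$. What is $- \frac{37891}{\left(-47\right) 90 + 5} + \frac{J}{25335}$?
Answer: $\frac{1225111079207}{136604926575} \approx 8.9683$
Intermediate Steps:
$J = - \frac{830}{6381}$ ($J = \frac{830}{-6381} = 830 \left(- \frac{1}{6381}\right) = - \frac{830}{6381} \approx -0.13007$)
$- \frac{37891}{\left(-47\right) 90 + 5} + \frac{J}{25335} = - \frac{37891}{\left(-47\right) 90 + 5} - \frac{830}{6381 \cdot 25335} = - \frac{37891}{-4230 + 5} - \frac{166}{32332527} = - \frac{37891}{-4225} - \frac{166}{32332527} = \left(-37891\right) \left(- \frac{1}{4225}\right) - \frac{166}{32332527} = \frac{37891}{4225} - \frac{166}{32332527} = \frac{1225111079207}{136604926575}$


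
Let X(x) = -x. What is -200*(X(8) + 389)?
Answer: -76200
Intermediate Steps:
-200*(X(8) + 389) = -200*(-1*8 + 389) = -200*(-8 + 389) = -200*381 = -76200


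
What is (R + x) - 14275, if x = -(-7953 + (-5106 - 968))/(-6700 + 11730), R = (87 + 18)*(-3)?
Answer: -73373673/5030 ≈ -14587.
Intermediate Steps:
R = -315 (R = 105*(-3) = -315)
x = 14027/5030 (x = -(-7953 - 6074)/5030 = -(-14027)/5030 = -1*(-14027/5030) = 14027/5030 ≈ 2.7887)
(R + x) - 14275 = (-315 + 14027/5030) - 14275 = -1570423/5030 - 14275 = -73373673/5030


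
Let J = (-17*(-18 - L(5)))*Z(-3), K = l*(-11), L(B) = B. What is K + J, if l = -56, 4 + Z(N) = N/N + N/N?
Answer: -166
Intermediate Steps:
Z(N) = -2 (Z(N) = -4 + (N/N + N/N) = -4 + (1 + 1) = -4 + 2 = -2)
K = 616 (K = -56*(-11) = 616)
J = -782 (J = -17*(-18 - 1*5)*(-2) = -17*(-18 - 5)*(-2) = -17*(-23)*(-2) = 391*(-2) = -782)
K + J = 616 - 782 = -166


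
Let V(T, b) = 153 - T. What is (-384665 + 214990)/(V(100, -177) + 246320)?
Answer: -169675/246373 ≈ -0.68869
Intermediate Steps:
(-384665 + 214990)/(V(100, -177) + 246320) = (-384665 + 214990)/((153 - 1*100) + 246320) = -169675/((153 - 100) + 246320) = -169675/(53 + 246320) = -169675/246373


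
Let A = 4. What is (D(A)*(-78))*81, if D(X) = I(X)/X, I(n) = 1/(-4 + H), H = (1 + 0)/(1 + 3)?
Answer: 2106/5 ≈ 421.20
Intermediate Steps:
H = 1/4 ≈ 0.25000
I(n) = -4/15 (I(n) = 1/(-4 + 1/4) = 1/(-15/4) = -4/15)
D(X) = -4/(15*X)
(D(A)*(-78))*81 = (-4/15/4*(-78))*81 = (-4/15*1/4*(-78))*81 = -1/15*(-78)*81 = (26/5)*81 = 2106/5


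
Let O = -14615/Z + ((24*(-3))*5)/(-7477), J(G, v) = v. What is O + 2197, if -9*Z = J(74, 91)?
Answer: 2478374134/680407 ≈ 3642.5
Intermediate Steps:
Z = -91/9 (Z = -⅑*91 = -91/9 ≈ -10.111)
O = 983519955/680407 (O = -14615/(-91/9) + ((24*(-3))*5)/(-7477) = -14615*(-9/91) - 72*5*(-1/7477) = 131535/91 - 360*(-1/7477) = 131535/91 + 360/7477 = 983519955/680407 ≈ 1445.5)
O + 2197 = 983519955/680407 + 2197 = 2478374134/680407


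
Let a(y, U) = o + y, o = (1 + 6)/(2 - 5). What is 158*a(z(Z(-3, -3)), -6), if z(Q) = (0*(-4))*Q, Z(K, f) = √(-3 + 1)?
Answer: -1106/3 ≈ -368.67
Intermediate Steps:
o = -7/3 (o = 7/(-3) = 7*(-⅓) = -7/3 ≈ -2.3333)
Z(K, f) = I*√2 (Z(K, f) = √(-2) = I*√2)
z(Q) = 0 (z(Q) = 0*Q = 0)
a(y, U) = -7/3 + y
158*a(z(Z(-3, -3)), -6) = 158*(-7/3 + 0) = 158*(-7/3) = -1106/3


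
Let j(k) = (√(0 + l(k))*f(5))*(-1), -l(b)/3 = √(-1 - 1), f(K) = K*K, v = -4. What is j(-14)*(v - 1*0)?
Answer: 100*2^(¼)*√3*√(-I) ≈ 145.65 - 145.65*I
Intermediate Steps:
f(K) = K²
l(b) = -3*I*√2 (l(b) = -3*√(-1 - 1) = -3*I*√2)
j(k) = -25*2^(¼)*√3*√(-I) (j(k) = (√(0 - 3*I*√2)*5²)*(-1) = (√(-3*I*√2)*25)*(-1) = ((2^(¼)*√3*√(-I))*25)*(-1) = (25*2^(¼)*√3*√(-I))*(-1) = -25*2^(¼)*√3*√(-I))
j(-14)*(v - 1*0) = (-25*2^(¼)*√3*√(-I))*(-4 - 1*0) = (-25*2^(¼)*√3*√(-I))*(-4 + 0) = -25*2^(¼)*√3*√(-I)*(-4) = 100*2^(¼)*√3*√(-I)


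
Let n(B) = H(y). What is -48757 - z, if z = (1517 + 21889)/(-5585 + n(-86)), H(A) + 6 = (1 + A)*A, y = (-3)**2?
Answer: -268188851/5501 ≈ -48753.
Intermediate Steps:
y = 9
H(A) = -6 + A*(1 + A) (H(A) = -6 + (1 + A)*A = -6 + A*(1 + A))
n(B) = 84 (n(B) = -6 + 9 + 9**2 = -6 + 9 + 81 = 84)
z = -23406/5501 (z = (1517 + 21889)/(-5585 + 84) = 23406/(-5501) = 23406*(-1/5501) = -23406/5501 ≈ -4.2549)
-48757 - z = -48757 - 1*(-23406/5501) = -48757 + 23406/5501 = -268188851/5501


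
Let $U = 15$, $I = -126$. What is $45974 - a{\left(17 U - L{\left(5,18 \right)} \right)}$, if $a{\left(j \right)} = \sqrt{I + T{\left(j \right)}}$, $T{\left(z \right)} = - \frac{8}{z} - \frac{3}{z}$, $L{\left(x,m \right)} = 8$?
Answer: $45974 - \frac{i \sqrt{7689851}}{247} \approx 45974.0 - 11.227 i$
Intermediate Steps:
$T{\left(z \right)} = - \frac{11}{z}$
$a{\left(j \right)} = \sqrt{-126 - \frac{11}{j}}$
$45974 - a{\left(17 U - L{\left(5,18 \right)} \right)} = 45974 - \sqrt{-126 - \frac{11}{17 \cdot 15 - 8}} = 45974 - \sqrt{-126 - \frac{11}{255 - 8}} = 45974 - \sqrt{-126 - \frac{11}{247}} = 45974 - \sqrt{- \frac{31133}{247}} = 45974 - \frac{i \sqrt{7689851}}{247}$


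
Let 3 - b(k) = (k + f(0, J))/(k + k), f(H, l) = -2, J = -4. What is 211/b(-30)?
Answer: 3165/37 ≈ 85.541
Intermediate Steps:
b(k) = 3 - (-2 + k)/(2*k) (b(k) = 3 - (k - 2)/(k + k) = 3 - (-2 + k)/(2*k))
211/b(-30) = 211/(5/2 + 1/(-30)) = 211/(5/2 - 1/30) = 211/(37/15) = 211*(15/37) = 3165/37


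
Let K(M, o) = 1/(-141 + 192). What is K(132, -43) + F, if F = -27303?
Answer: -1392452/51 ≈ -27303.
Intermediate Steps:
K(M, o) = 1/51
K(132, -43) + F = 1/51 - 27303 = -1392452/51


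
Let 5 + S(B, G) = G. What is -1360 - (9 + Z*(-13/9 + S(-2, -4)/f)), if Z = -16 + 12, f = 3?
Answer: -12481/9 ≈ -1386.8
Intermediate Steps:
S(B, G) = -5 + G
Z = -4
-1360 - (9 + Z*(-13/9 + S(-2, -4)/f)) = -1360 - (9 - 4*(-13/9 + (-5 - 4)/3)) = -1360 - (9 - 4*(-13*⅑ - 9*⅓)) = -1360 - (9 - 4*(-13/9 - 3)) = -1360 - (9 - 4*(-40/9)) = -1360 - (9 + 160/9) = -1360 - 1*241/9 = -1360 - 241/9 = -12481/9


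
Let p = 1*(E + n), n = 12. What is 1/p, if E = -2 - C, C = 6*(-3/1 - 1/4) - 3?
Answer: 2/65 ≈ 0.030769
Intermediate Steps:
C = -45/2 (C = 6*(-3*1 - 1*¼) - 3 = 6*(-3 - ¼) - 3 = 6*(-13/4) - 3 = -39/2 - 3 = -45/2 ≈ -22.500)
E = 41/2 (E = -2 - 1*(-45/2) = -2 + 45/2 = 41/2 ≈ 20.500)
p = 65/2 (p = 1*(41/2 + 12) = 1*(65/2) = 65/2 ≈ 32.500)
1/p = 1/(65/2) = 2/65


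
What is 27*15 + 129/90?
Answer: 12193/30 ≈ 406.43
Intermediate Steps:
27*15 + 129/90 = 405 + 129*(1/90) = 405 + 43/30 = 12193/30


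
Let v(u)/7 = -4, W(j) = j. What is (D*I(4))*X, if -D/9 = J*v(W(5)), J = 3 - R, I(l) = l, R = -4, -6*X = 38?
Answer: -44688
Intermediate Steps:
X = -19/3 (X = -⅙*38 = -19/3 ≈ -6.3333)
v(u) = -28 (v(u) = 7*(-4) = -28)
J = 7 (J = 3 - 1*(-4) = 3 + 4 = 7)
D = 1764 (D = -63*(-28) = -9*(-196) = 1764)
(D*I(4))*X = (1764*4)*(-19/3) = 7056*(-19/3) = -44688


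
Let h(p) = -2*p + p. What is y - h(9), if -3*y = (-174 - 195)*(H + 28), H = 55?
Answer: 10218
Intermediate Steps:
h(p) = -p
y = 10209 (y = -(-174 - 195)*(55 + 28)/3 = -(-123)*83 = -⅓*(-30627) = 10209)
y - h(9) = 10209 - (-1)*9 = 10209 - 1*(-9) = 10209 + 9 = 10218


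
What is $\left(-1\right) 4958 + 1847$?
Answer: $-3111$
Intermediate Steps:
$\left(-1\right) 4958 + 1847 = -4958 + 1847 = -3111$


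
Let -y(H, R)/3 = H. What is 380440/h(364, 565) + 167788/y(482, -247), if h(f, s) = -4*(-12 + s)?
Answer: -115157912/399819 ≈ -288.02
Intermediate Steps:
h(f, s) = 48 - 4*s
y(H, R) = -3*H
380440/h(364, 565) + 167788/y(482, -247) = 380440/(48 - 4*565) + 167788/((-3*482)) = 380440/(48 - 2260) + 167788/(-1446) = 380440/(-2212) + 167788*(-1/1446) = 380440*(-1/2212) - 83894/723 = -95110/553 - 83894/723 = -115157912/399819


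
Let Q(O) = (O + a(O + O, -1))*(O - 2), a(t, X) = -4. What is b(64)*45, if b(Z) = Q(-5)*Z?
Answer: 181440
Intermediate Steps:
Q(O) = (-4 + O)*(-2 + O) (Q(O) = (O - 4)*(O - 2) = (-4 + O)*(-2 + O))
b(Z) = 63*Z (b(Z) = (8 + (-5)**2 - 6*(-5))*Z = (8 + 25 + 30)*Z = 63*Z)
b(64)*45 = (63*64)*45 = 4032*45 = 181440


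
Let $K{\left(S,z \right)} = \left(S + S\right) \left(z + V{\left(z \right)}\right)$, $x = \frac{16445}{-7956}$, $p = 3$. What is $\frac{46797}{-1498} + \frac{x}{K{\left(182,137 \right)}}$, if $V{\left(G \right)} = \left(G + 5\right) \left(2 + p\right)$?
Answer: $- \frac{57336819833}{1835385552} \approx -31.24$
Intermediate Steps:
$V{\left(G \right)} = 25 + 5 G$ ($V{\left(G \right)} = \left(G + 5\right) \left(2 + 3\right) = \left(5 + G\right) 5 = 25 + 5 G$)
$x = - \frac{1265}{612}$ ($x = 16445 \left(- \frac{1}{7956}\right) = - \frac{1265}{612} \approx -2.067$)
$K{\left(S,z \right)} = 2 S \left(25 + 6 z\right)$ ($K{\left(S,z \right)} = \left(S + S\right) \left(z + \left(25 + 5 z\right)\right) = 2 S \left(25 + 6 z\right)$)
$\frac{46797}{-1498} + \frac{x}{K{\left(182,137 \right)}} = \frac{46797}{-1498} - \frac{1265}{612 \cdot 2 \cdot 182 \left(25 + 6 \cdot 137\right)} = 46797 \left(- \frac{1}{1498}\right) - \frac{1265}{612 \cdot 2 \cdot 182 \left(25 + 822\right)} = - \frac{46797}{1498} - \frac{1265}{612 \cdot 2 \cdot 182 \cdot 847} = - \frac{46797}{1498} - \frac{1265}{612 \cdot 308308} = - \frac{46797}{1498} - \frac{115}{17153136} = - \frac{57336819833}{1835385552}$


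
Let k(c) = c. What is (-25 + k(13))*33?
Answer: -396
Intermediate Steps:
(-25 + k(13))*33 = (-25 + 13)*33 = -12*33 = -396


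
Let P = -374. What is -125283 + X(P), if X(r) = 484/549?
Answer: -68779883/549 ≈ -1.2528e+5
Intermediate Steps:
X(r) = 484/549 (X(r) = 484*(1/549) = 484/549)
-125283 + X(P) = -125283 + 484/549 = -68779883/549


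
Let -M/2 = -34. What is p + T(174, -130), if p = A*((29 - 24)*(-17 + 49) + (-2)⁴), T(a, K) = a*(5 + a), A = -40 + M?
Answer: 36074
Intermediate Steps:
M = 68 (M = -2*(-34) = 68)
A = 28 (A = -40 + 68 = 28)
p = 4928 (p = 28*((29 - 24)*(-17 + 49) + (-2)⁴) = 28*(5*32 + 16) = 28*(160 + 16) = 28*176 = 4928)
p + T(174, -130) = 4928 + 174*(5 + 174) = 4928 + 174*179 = 4928 + 31146 = 36074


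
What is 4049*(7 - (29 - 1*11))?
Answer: -44539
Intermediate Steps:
4049*(7 - (29 - 1*11)) = 4049*(7 - (29 - 11)) = 4049*(7 - 1*18) = 4049*(7 - 18) = 4049*(-11) = -44539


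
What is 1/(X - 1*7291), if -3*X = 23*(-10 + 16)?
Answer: -1/7337 ≈ -0.00013630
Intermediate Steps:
X = -46 (X = -23*(-10 + 16)/3 = -23*6/3 = -⅓*138 = -46)
1/(X - 1*7291) = 1/(-46 - 1*7291) = 1/(-46 - 7291) = 1/(-7337) = -1/7337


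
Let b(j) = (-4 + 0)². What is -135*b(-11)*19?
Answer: -41040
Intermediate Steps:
b(j) = 16 (b(j) = (-4)² = 16)
-135*b(-11)*19 = -135*16*19 = -2160*19 = -41040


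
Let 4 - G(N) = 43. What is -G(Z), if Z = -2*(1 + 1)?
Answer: 39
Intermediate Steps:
Z = -4 (Z = -2*2 = -4)
G(N) = -39 (G(N) = 4 - 1*43 = 4 - 43 = -39)
-G(Z) = -1*(-39) = 39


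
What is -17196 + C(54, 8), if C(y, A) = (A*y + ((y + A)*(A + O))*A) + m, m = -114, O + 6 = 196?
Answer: 81330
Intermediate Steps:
O = 190 (O = -6 + 196 = 190)
C(y, A) = -114 + A*y + A*(190 + A)*(A + y) (C(y, A) = (A*y + ((y + A)*(A + 190))*A) - 114 = (A*y + ((A + y)*(190 + A))*A) - 114 = (A*y + ((190 + A)*(A + y))*A) - 114 = (A*y + A*(190 + A)*(A + y)) - 114 = -114 + A*y + A*(190 + A)*(A + y))
-17196 + C(54, 8) = -17196 + (-114 + 8³ + 190*8² + 54*8² + 191*8*54) = -17196 + (-114 + 512 + 190*64 + 54*64 + 82512) = -17196 + (-114 + 512 + 12160 + 3456 + 82512) = -17196 + 98526 = 81330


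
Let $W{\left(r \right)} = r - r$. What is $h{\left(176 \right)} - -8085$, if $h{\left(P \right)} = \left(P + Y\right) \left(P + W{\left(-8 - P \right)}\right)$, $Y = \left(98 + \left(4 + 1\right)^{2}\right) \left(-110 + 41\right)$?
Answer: $-1454651$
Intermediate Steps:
$W{\left(r \right)} = 0$
$Y = -8487$ ($Y = \left(98 + 5^{2}\right) \left(-69\right) = \left(98 + 25\right) \left(-69\right) = 123 \left(-69\right) = -8487$)
$h{\left(P \right)} = P \left(-8487 + P\right)$ ($h{\left(P \right)} = \left(P - 8487\right) \left(P + 0\right) = \left(-8487 + P\right) P = P \left(-8487 + P\right)$)
$h{\left(176 \right)} - -8085 = 176 \left(-8487 + 176\right) - -8085 = 176 \left(-8311\right) + 8085 = -1462736 + 8085 = -1454651$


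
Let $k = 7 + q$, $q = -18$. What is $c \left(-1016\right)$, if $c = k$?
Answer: $11176$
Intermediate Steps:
$k = -11$ ($k = 7 - 18 = -11$)
$c = -11$
$c \left(-1016\right) = \left(-11\right) \left(-1016\right) = 11176$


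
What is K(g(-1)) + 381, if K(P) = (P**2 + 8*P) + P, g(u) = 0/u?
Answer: 381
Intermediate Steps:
g(u) = 0
K(P) = P**2 + 9*P
K(g(-1)) + 381 = 0*(9 + 0) + 381 = 0*9 + 381 = 0 + 381 = 381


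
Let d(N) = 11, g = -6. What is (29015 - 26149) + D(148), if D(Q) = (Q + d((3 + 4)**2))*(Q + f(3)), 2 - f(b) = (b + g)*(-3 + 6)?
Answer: 28147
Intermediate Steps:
f(b) = 20 - 3*b (f(b) = 2 - (b - 6)*(-3 + 6) = 2 - (-6 + b)*3 = 2 - (-18 + 3*b) = 2 + (18 - 3*b) = 20 - 3*b)
D(Q) = (11 + Q)**2 (D(Q) = (Q + 11)*(Q + (20 - 3*3)) = (11 + Q)*(Q + (20 - 9)) = (11 + Q)*(Q + 11) = (11 + Q)*(11 + Q) = (11 + Q)**2)
(29015 - 26149) + D(148) = (29015 - 26149) + (121 + 148**2 + 22*148) = 2866 + (121 + 21904 + 3256) = 2866 + 25281 = 28147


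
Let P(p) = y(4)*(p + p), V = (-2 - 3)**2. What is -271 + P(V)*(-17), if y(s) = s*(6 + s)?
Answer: -34271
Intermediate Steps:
V = 25 (V = (-5)**2 = 25)
P(p) = 80*p (P(p) = (4*(6 + 4))*(p + p) = (4*10)*(2*p) = 40*(2*p) = 80*p)
-271 + P(V)*(-17) = -271 + (80*25)*(-17) = -271 + 2000*(-17) = -271 - 34000 = -34271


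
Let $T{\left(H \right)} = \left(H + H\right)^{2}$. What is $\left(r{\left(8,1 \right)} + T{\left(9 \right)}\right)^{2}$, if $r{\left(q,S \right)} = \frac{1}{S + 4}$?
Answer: $\frac{2627641}{25} \approx 1.0511 \cdot 10^{5}$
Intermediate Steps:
$r{\left(q,S \right)} = \frac{1}{4 + S}$
$T{\left(H \right)} = 4 H^{2}$ ($T{\left(H \right)} = \left(2 H\right)^{2} = 4 H^{2}$)
$\left(r{\left(8,1 \right)} + T{\left(9 \right)}\right)^{2} = \left(\frac{1}{4 + 1} + 4 \cdot 9^{2}\right)^{2} = \left(\frac{1}{5} + 4 \cdot 81\right)^{2} = \left(\frac{1}{5} + 324\right)^{2} = \left(\frac{1621}{5}\right)^{2} = \frac{2627641}{25}$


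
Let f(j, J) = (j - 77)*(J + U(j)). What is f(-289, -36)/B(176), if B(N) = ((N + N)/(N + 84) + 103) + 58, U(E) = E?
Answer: 126750/173 ≈ 732.66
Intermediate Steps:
f(j, J) = (-77 + j)*(J + j) (f(j, J) = (j - 77)*(J + j) = (-77 + j)*(J + j))
B(N) = 161 + 2*N/(84 + N) (B(N) = ((2*N)/(84 + N) + 103) + 58 = (2*N/(84 + N) + 103) + 58 = (103 + 2*N/(84 + N)) + 58 = 161 + 2*N/(84 + N))
f(-289, -36)/B(176) = ((-289)² - 77*(-36) - 77*(-289) - 36*(-289))/(((13524 + 163*176)/(84 + 176))) = (83521 + 2772 + 22253 + 10404)/(((13524 + 28688)/260)) = 118950/(((1/260)*42212)) = 118950/(10553/65) = 118950*(65/10553) = 126750/173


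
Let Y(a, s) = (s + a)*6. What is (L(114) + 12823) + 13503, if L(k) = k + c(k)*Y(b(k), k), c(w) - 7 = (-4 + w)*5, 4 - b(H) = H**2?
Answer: -43011836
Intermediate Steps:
b(H) = 4 - H**2
c(w) = -13 + 5*w (c(w) = 7 + (-4 + w)*5 = 7 + (-20 + 5*w) = -13 + 5*w)
Y(a, s) = 6*a + 6*s (Y(a, s) = (a + s)*6 = 6*a + 6*s)
L(k) = k + (-13 + 5*k)*(24 - 6*k**2 + 6*k) (L(k) = k + (-13 + 5*k)*(6*(4 - k**2) + 6*k) = k + (-13 + 5*k)*((24 - 6*k**2) + 6*k) = k + (-13 + 5*k)*(24 - 6*k**2 + 6*k))
(L(114) + 12823) + 13503 = ((114 + 6*(-13 + 5*114)*(4 + 114 - 1*114**2)) + 12823) + 13503 = ((114 + 6*(-13 + 570)*(4 + 114 - 1*12996)) + 12823) + 13503 = ((114 + 6*557*(4 + 114 - 12996)) + 12823) + 13503 = ((114 + 6*557*(-12878)) + 12823) + 13503 = ((114 - 43038276) + 12823) + 13503 = (-43038162 + 12823) + 13503 = -43025339 + 13503 = -43011836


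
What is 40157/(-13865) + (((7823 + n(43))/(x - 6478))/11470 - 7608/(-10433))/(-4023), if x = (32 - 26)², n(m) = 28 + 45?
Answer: -415155274245964777/143331616052020503 ≈ -2.8965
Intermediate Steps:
n(m) = 73
x = 36 (x = 6² = 36)
40157/(-13865) + (((7823 + n(43))/(x - 6478))/11470 - 7608/(-10433))/(-4023) = 40157/(-13865) + (((7823 + 73)/(36 - 6478))/11470 - 7608/(-10433))/(-4023) = 40157*(-1/13865) + ((7896/(-6442))*(1/11470) - 7608*(-1/10433))*(-1/4023) = -40157/13865 + ((7896*(-1/6442))*(1/11470) + 7608/10433)*(-1/4023) = -40157/13865 + (-3948/3221*1/11470 + 7608/10433)*(-1/4023) = -40157/13865 + (-1974/18472435 + 7608/10433)*(-1/4023) = -40157/13865 + (140517690738/192722914355)*(-1/4023) = -40157/13865 - 46839230246/258441428150055 = -415155274245964777/143331616052020503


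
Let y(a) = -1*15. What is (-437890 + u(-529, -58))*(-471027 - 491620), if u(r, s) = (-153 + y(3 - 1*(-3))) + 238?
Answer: 421466109540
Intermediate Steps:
y(a) = -15
u(r, s) = 70 (u(r, s) = (-153 - 15) + 238 = -168 + 238 = 70)
(-437890 + u(-529, -58))*(-471027 - 491620) = (-437890 + 70)*(-471027 - 491620) = -437820*(-962647) = 421466109540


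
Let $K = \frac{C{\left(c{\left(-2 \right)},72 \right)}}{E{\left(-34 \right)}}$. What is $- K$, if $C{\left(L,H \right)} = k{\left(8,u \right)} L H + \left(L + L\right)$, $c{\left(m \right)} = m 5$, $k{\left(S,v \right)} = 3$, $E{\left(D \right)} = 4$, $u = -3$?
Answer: $545$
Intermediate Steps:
$c{\left(m \right)} = 5 m$
$C{\left(L,H \right)} = 2 L + 3 H L$ ($C{\left(L,H \right)} = 3 L H + \left(L + L\right) = 3 H L + 2 L = 2 L + 3 H L$)
$K = -545$ ($K = \frac{5 \left(-2\right) \left(2 + 3 \cdot 72\right)}{4} = - 10 \left(2 + 216\right) \frac{1}{4} = \left(-10\right) 218 \cdot \frac{1}{4} = \left(-2180\right) \frac{1}{4} = -545$)
$- K = \left(-1\right) \left(-545\right) = 545$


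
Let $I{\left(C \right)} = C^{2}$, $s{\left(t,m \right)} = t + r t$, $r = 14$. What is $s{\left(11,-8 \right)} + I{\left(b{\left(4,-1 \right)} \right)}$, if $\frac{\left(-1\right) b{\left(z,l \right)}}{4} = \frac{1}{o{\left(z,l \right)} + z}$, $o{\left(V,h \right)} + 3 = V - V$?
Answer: $181$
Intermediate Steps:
$o{\left(V,h \right)} = -3$ ($o{\left(V,h \right)} = -3 + \left(V - V\right) = -3 + 0 = -3$)
$b{\left(z,l \right)} = - \frac{4}{-3 + z}$
$s{\left(t,m \right)} = 15 t$ ($s{\left(t,m \right)} = t + 14 t = 15 t$)
$s{\left(11,-8 \right)} + I{\left(b{\left(4,-1 \right)} \right)} = 15 \cdot 11 + \left(- \frac{4}{-3 + 4}\right)^{2} = 165 + \left(- \frac{4}{1}\right)^{2} = 165 + \left(\left(-4\right) 1\right)^{2} = 165 + \left(-4\right)^{2} = 165 + 16 = 181$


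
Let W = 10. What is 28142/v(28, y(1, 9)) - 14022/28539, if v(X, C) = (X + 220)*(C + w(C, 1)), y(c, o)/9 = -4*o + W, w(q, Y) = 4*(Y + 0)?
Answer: -89053301/90436920 ≈ -0.98470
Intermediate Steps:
w(q, Y) = 4*Y
y(c, o) = 90 - 36*o (y(c, o) = 9*(-4*o + 10) = 9*(10 - 4*o) = 90 - 36*o)
v(X, C) = (4 + C)*(220 + X) (v(X, C) = (X + 220)*(C + 4*1) = (220 + X)*(C + 4) = (220 + X)*(4 + C) = (4 + C)*(220 + X))
28142/v(28, y(1, 9)) - 14022/28539 = 28142/(880 + 4*28 + 220*(90 - 36*9) + (90 - 36*9)*28) - 14022/28539 = 28142/(880 + 112 + 220*(90 - 324) + (90 - 324)*28) - 14022*1/28539 = 28142/(880 + 112 + 220*(-234) - 234*28) - 1558/3171 = 28142/(880 + 112 - 51480 - 6552) - 1558/3171 = 28142/(-57040) - 1558/3171 = 28142*(-1/57040) - 1558/3171 = -14071/28520 - 1558/3171 = -89053301/90436920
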